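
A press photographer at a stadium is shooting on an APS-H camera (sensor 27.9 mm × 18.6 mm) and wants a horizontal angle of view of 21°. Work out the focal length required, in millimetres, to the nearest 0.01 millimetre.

From α = 2·arctan(w/2f) we get f = w / (2·tan(α/2)).
With w = 27.9 mm and α/2 = 10.5°, tan(α/2) ≈ 0.18534, so f ≈ 27.9 / 0.37068 ≈ 75.2675 mm.

75.27 mm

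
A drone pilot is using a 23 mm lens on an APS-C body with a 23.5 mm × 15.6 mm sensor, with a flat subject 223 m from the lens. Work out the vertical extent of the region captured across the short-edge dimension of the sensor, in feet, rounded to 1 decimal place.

dₒ: 223 m = 223000 mm.
Similar triangles through the lens centre give W/dₒ = h/dᵢ; with 1/f = 1/dₒ + 1/dᵢ this gives W = h·(dₒ − f)/f.
W = 15.6 mm × (223000 − 23) / 23 = 15.6 × 9694.6522 ≈ 151236.574 mm = 151236.574/304.8 ft = 496.183 ft.

496.2 ft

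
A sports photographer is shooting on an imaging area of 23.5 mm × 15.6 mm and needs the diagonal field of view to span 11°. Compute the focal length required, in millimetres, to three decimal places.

146.468 mm

Sensor diagonal = √(23.5² + 15.6²) = √795.6100 ≈ 28.2066 mm.
From α = 2·arctan(d/2f) we get f = d / (2·tan(α/2)).
With d = 28.2066 mm and α/2 = 5.5°, tan(α/2) ≈ 0.09629, so f ≈ 28.2066 / 0.19258 ≈ 146.4682 mm.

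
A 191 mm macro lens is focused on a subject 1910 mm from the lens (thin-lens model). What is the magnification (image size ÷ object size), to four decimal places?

0.1111×

Thin lens: 1/f = 1/dₒ + 1/dᵢ → 1/dᵢ = 1/191 − 1/1910 = 0.0047120 mm⁻¹, so dᵢ ≈ 212.2222 mm.
Magnification m = dᵢ/dₒ = 212.2222/1910 ≈ 0.11111.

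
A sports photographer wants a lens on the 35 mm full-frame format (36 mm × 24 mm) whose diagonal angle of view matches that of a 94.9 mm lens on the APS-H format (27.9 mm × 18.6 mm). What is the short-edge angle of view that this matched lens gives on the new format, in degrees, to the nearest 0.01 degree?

11.19°

Sensor diagonal = √(27.9² + 18.6²) = √1124.3700 ≈ 33.5316 mm.
Sensor diagonal = √(36² + 24²) = √1872.0000 ≈ 43.2666 mm.
Equal diagonal AOV ⇒ f₂ = f₁ · 43.2666/33.5316 = 94.9 × 1.29032 ≈ 122.4516 mm.
Short-edge AOV on the new format = 2·arctan(24 / (2 × 122.4516)) = 2·arctan(0.09800) ≈ 11.1940°.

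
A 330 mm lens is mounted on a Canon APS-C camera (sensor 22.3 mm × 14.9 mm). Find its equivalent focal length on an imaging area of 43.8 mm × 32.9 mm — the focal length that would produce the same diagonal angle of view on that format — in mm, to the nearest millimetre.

Sensor diagonal = √(22.3² + 14.9²) = √719.3000 ≈ 26.8198 mm.
Sensor diagonal = √(43.8² + 32.9²) = √3000.8500 ≈ 54.7800 mm.
Equal angle of view means equal diagonal/f ratio, so f₂ = f₁ · (diagonal₂/diagonal₁) = 330 × 54.7800/26.8198.
f₂ = 330 × 2.04252 ≈ 674.033 mm.

674 mm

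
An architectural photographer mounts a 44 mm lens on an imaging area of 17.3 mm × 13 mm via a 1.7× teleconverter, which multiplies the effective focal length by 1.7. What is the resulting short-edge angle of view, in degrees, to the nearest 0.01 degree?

Effective focal length f = 44 × 1.7 = 74.8 mm.
α = 2·arctan(13 / (2 × 74.8)) = 2·arctan(0.08690) ≈ 9.9329°.

9.93°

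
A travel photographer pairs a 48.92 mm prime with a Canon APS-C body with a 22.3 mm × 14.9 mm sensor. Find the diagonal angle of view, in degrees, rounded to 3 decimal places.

30.659°

Sensor diagonal = √(22.3² + 14.9²) = √719.3000 ≈ 26.8198 mm.
Angle of view α = 2·arctan(d/2f) with d = 26.8198 mm and f = 48.92 mm.
d/2f = 0.27412; arctan(0.27412) ≈ 15.3293°, so α ≈ 30.6586°.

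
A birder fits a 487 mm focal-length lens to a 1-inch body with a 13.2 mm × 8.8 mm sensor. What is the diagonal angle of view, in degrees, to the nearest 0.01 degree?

Sensor diagonal = √(13.2² + 8.8²) = √251.6800 ≈ 15.8644 mm.
Angle of view α = 2·arctan(d/2f) with d = 15.8644 mm and f = 487 mm.
d/2f = 0.01629; arctan(0.01629) ≈ 0.9331°, so α ≈ 1.8663°.

1.87°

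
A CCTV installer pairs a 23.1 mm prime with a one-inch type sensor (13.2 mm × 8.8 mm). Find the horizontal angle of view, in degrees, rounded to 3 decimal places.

31.891°

Angle of view α = 2·arctan(w/2f) with w = 13.2 mm and f = 23.1 mm.
w/2f = 0.28571; arctan(0.28571) ≈ 15.9454°, so α ≈ 31.8908°.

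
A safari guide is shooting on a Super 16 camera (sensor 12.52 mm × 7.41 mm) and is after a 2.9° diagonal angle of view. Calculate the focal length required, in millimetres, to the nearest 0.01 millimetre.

Sensor diagonal = √(12.52² + 7.41²) = √211.6585 ≈ 14.5485 mm.
From α = 2·arctan(d/2f) we get f = d / (2·tan(α/2)).
With d = 14.5485 mm and α/2 = 1.45°, tan(α/2) ≈ 0.02531, so f ≈ 14.5485 / 0.05063 ≈ 287.3755 mm.

287.38 mm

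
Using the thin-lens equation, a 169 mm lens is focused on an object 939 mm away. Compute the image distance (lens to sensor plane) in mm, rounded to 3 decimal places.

1/dᵢ = 1/f − 1/dₒ = 1/169 − 1/939 = 0.0048522 mm⁻¹.
dᵢ = 1/0.0048522 ≈ 206.0922 mm.

206.092 mm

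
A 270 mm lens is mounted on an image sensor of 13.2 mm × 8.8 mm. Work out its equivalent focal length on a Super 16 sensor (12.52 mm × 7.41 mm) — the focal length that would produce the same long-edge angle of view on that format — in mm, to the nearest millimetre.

Equal angle of view means equal width/f ratio, so f₂ = f₁ · (width₂/width₁) = 270 × 12.52/13.2.
f₂ = 270 × 0.94848 ≈ 256.091 mm.

256 mm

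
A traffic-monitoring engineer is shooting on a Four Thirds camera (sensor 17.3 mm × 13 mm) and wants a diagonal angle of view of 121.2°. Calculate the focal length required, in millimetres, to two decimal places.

Sensor diagonal = √(17.3² + 13²) = √468.2900 ≈ 21.6400 mm.
From α = 2·arctan(d/2f) we get f = d / (2·tan(α/2)).
With d = 21.6400 mm and α/2 = 60.6°, tan(α/2) ≈ 1.77471, so f ≈ 21.6400 / 3.54943 ≈ 6.0968 mm.

6.10 mm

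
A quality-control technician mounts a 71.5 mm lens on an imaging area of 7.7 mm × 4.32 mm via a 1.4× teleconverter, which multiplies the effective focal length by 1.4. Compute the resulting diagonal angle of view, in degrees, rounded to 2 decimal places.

5.05°

Effective focal length f = 71.5 × 1.4 = 100.1 mm.
Sensor diagonal = √(7.7² + 4.32²) = √77.9524 ≈ 8.8291 mm.
α = 2·arctan(8.829 / (2 × 100.1)) = 2·arctan(0.04410) ≈ 5.0504°.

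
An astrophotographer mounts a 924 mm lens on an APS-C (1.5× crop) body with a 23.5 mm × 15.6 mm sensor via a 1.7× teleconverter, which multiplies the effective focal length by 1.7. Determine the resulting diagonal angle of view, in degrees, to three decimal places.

Effective focal length f = 924 × 1.7 = 1570.8 mm.
Sensor diagonal = √(23.5² + 15.6²) = √795.6100 ≈ 28.2066 mm.
α = 2·arctan(28.207 / (2 × 1570.8)) = 2·arctan(0.00898) ≈ 1.0288°.

1.029°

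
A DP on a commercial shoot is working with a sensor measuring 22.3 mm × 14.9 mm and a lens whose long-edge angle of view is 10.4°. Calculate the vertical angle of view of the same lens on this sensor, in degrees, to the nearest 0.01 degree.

From the long-edge AOV: f = 22.3 / (2·tan(5.2°)) = 22.3 / 0.18201 ≈ 122.5179 mm.
Vertical AOV = 2·arctan(14.9 / (2 × 122.5179)) = 2·arctan(0.06081) ≈ 6.9595°.

6.96°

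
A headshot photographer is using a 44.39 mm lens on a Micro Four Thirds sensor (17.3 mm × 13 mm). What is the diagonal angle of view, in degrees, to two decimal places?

27.40°

Sensor diagonal = √(17.3² + 13²) = √468.2900 ≈ 21.6400 mm.
Angle of view α = 2·arctan(d/2f) with d = 21.6400 mm and f = 44.39 mm.
d/2f = 0.24375; arctan(0.24375) ≈ 13.6986°, so α ≈ 27.3973°.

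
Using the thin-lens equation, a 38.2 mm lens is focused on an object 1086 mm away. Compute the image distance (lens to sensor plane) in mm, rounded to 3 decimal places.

1/dᵢ = 1/f − 1/dₒ = 1/38.2 − 1/1086 = 0.0252572 mm⁻¹.
dᵢ = 1/0.0252572 ≈ 39.5927 mm.

39.593 mm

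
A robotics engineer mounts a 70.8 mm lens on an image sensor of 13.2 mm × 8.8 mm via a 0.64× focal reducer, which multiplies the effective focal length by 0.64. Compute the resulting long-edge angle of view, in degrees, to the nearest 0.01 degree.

Effective focal length f = 70.8 × 0.64 = 45.312 mm.
α = 2·arctan(13.2 / (2 × 45.312)) = 2·arctan(0.14566) ≈ 16.5745°.

16.57°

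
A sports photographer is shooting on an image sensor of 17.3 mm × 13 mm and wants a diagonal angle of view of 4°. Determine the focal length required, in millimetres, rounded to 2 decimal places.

309.84 mm

Sensor diagonal = √(17.3² + 13²) = √468.2900 ≈ 21.6400 mm.
From α = 2·arctan(d/2f) we get f = d / (2·tan(α/2)).
With d = 21.6400 mm and α/2 = 2°, tan(α/2) ≈ 0.03492, so f ≈ 21.6400 / 0.06984 ≈ 309.8444 mm.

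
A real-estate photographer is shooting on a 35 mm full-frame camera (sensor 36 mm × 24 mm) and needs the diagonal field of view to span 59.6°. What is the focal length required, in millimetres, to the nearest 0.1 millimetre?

37.8 mm

Sensor diagonal = √(36² + 24²) = √1872.0000 ≈ 43.2666 mm.
From α = 2·arctan(d/2f) we get f = d / (2·tan(α/2)).
With d = 43.2666 mm and α/2 = 29.8°, tan(α/2) ≈ 0.57271, so f ≈ 43.2666 / 1.14541 ≈ 37.7739 mm.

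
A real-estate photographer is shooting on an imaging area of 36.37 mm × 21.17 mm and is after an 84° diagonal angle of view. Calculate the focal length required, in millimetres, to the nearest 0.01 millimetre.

Sensor diagonal = √(36.37² + 21.17²) = √1770.9458 ≈ 42.0826 mm.
From α = 2·arctan(d/2f) we get f = d / (2·tan(α/2)).
With d = 42.0826 mm and α/2 = 42°, tan(α/2) ≈ 0.90040, so f ≈ 42.0826 / 1.80081 ≈ 23.3687 mm.

23.37 mm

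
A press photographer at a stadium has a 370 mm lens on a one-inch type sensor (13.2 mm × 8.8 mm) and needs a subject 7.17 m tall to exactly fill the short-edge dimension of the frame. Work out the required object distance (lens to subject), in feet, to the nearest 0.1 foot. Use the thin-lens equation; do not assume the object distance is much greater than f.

W: 7.17 m = 7170 mm.
Magnification m = h/W = dᵢ/dₒ; combined with 1/f = 1/dₒ + 1/dᵢ this gives dₒ = f·(1 + W/h).
dₒ = 370 mm × (1 + 7170/8.8) = 370 × 815.7727 ≈ 301835.909 mm = 301835.909/304.8 ft = 990.275 ft.

990.3 ft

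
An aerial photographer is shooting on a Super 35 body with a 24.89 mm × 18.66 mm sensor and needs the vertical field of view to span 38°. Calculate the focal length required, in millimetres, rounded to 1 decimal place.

From α = 2·arctan(h/2f) we get f = h / (2·tan(α/2)).
With h = 18.66 mm and α/2 = 19°, tan(α/2) ≈ 0.34433, so f ≈ 18.66 / 0.68866 ≈ 27.0963 mm.

27.1 mm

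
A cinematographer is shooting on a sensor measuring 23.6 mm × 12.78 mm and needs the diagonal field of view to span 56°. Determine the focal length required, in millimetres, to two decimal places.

25.24 mm

Sensor diagonal = √(23.6² + 12.78²) = √720.2884 ≈ 26.8382 mm.
From α = 2·arctan(d/2f) we get f = d / (2·tan(α/2)).
With d = 26.8382 mm and α/2 = 28°, tan(α/2) ≈ 0.53171, so f ≈ 26.8382 / 1.06342 ≈ 25.2376 mm.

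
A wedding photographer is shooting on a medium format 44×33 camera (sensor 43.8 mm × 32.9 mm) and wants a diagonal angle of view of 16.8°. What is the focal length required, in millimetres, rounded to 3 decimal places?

185.485 mm

Sensor diagonal = √(43.8² + 32.9²) = √3000.8500 ≈ 54.7800 mm.
From α = 2·arctan(d/2f) we get f = d / (2·tan(α/2)).
With d = 54.7800 mm and α/2 = 8.4°, tan(α/2) ≈ 0.14767, so f ≈ 54.7800 / 0.29533 ≈ 185.4848 mm.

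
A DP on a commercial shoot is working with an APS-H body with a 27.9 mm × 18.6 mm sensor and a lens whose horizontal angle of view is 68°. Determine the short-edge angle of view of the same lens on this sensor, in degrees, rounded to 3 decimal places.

48.424°

From the horizontal AOV: f = 27.9 / (2·tan(34°)) = 27.9 / 1.34902 ≈ 20.6817 mm.
Short-edge AOV = 2·arctan(18.6 / (2 × 20.6817)) = 2·arctan(0.44967) ≈ 48.4243°.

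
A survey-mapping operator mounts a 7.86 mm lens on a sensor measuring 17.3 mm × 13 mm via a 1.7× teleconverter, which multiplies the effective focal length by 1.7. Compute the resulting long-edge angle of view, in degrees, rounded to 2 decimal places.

65.83°

Effective focal length f = 7.86 × 1.7 = 13.362 mm.
α = 2·arctan(17.3 / (2 × 13.362)) = 2·arctan(0.64736) ≈ 65.8347°.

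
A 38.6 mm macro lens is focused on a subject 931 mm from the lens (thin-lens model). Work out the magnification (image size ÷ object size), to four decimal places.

0.0433×

Thin lens: 1/f = 1/dₒ + 1/dᵢ → 1/dᵢ = 1/38.6 − 1/931 = 0.0248326 mm⁻¹, so dᵢ ≈ 40.2696 mm.
Magnification m = dᵢ/dₒ = 40.2696/931 ≈ 0.04325.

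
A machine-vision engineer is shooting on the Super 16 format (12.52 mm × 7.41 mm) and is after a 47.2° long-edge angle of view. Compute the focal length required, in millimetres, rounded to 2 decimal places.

From α = 2·arctan(w/2f) we get f = w / (2·tan(α/2)).
With w = 12.52 mm and α/2 = 23.6°, tan(α/2) ≈ 0.43689, so f ≈ 12.52 / 0.87378 ≈ 14.3286 mm.

14.33 mm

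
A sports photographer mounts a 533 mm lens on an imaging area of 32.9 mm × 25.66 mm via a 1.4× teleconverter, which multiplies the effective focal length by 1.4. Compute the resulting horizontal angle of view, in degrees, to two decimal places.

Effective focal length f = 533 × 1.4 = 746.2 mm.
α = 2·arctan(32.9 / (2 × 746.2)) = 2·arctan(0.02205) ≈ 2.5258°.

2.53°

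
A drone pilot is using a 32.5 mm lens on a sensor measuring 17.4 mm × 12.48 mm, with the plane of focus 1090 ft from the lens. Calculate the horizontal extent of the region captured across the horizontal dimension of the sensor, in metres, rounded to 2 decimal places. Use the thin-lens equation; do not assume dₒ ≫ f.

dₒ: 1090 ft × 304.8 mm/ft = 332231.99 mm.
Similar triangles through the lens centre give W/dₒ = w/dᵢ; with 1/f = 1/dₒ + 1/dᵢ this gives W = w·(dₒ − f)/f.
W = 17.4 mm × (332232 − 32.5) / 32.5 = 17.4 × 10221.5227 ≈ 177854.496 mm = 177.854 m.

177.85 m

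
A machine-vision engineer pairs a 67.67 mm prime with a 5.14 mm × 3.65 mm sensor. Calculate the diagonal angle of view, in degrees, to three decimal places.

Sensor diagonal = √(5.14² + 3.65²) = √39.7421 ≈ 6.3041 mm.
Angle of view α = 2·arctan(d/2f) with d = 6.3041 mm and f = 67.67 mm.
d/2f = 0.04658; arctan(0.04658) ≈ 2.6669°, so α ≈ 5.3338°.

5.334°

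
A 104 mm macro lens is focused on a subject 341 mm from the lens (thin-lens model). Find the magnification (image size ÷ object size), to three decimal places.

0.439×

Thin lens: 1/f = 1/dₒ + 1/dᵢ → 1/dᵢ = 1/104 − 1/341 = 0.0066828 mm⁻¹, so dᵢ ≈ 149.6371 mm.
Magnification m = dᵢ/dₒ = 149.6371/341 ≈ 0.43882.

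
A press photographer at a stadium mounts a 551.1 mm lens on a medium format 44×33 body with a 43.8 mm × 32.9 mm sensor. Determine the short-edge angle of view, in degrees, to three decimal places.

Angle of view α = 2·arctan(h/2f) with h = 32.9 mm and f = 551.1 mm.
h/2f = 0.02985; arctan(0.02985) ≈ 1.7097°, so α ≈ 3.4195°.

3.419°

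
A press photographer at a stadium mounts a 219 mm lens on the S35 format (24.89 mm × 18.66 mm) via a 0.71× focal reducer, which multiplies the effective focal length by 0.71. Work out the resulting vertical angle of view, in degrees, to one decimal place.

6.9°

Effective focal length f = 219 × 0.71 = 155.49 mm.
α = 2·arctan(18.66 / (2 × 155.49)) = 2·arctan(0.06000) ≈ 6.8677°.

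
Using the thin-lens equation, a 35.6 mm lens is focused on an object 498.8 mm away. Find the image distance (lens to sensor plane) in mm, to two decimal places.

1/dᵢ = 1/f − 1/dₒ = 1/35.6 − 1/498.8 = 0.0260851 mm⁻¹.
dᵢ = 1/0.0260851 ≈ 38.3361 mm.

38.34 mm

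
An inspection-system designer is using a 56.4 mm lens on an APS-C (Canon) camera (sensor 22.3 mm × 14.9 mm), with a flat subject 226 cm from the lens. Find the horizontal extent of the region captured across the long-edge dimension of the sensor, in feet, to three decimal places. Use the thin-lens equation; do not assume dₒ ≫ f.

dₒ: 226 cm = 2260 mm.
Similar triangles through the lens centre give W/dₒ = w/dᵢ; with 1/f = 1/dₒ + 1/dᵢ this gives W = w·(dₒ − f)/f.
W = 22.3 mm × (2260 − 56.4) / 56.4 = 22.3 × 39.0709 ≈ 871.282 mm = 871.282/304.8 ft = 2.85854 ft.

2.859 ft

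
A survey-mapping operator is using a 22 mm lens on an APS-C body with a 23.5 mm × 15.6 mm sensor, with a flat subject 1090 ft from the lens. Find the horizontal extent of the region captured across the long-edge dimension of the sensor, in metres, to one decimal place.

dₒ: 1090 ft × 304.8 mm/ft = 332231.99 mm.
Similar triangles through the lens centre give W/dₒ = w/dᵢ; with 1/f = 1/dₒ + 1/dᵢ this gives W = w·(dₒ − f)/f.
W = 23.5 mm × (332232 − 22) / 22 = 23.5 × 15100.4541 ≈ 354860.670 mm = 354.861 m.

354.9 m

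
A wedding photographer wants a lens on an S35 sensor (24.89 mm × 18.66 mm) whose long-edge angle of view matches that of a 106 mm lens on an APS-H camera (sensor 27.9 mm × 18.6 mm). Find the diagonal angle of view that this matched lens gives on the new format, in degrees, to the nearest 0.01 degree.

18.68°

Equal long-edge AOV ⇒ f₂ = f₁ · 24.89/27.9 = 106 × 0.89211 ≈ 94.5642 mm.
Sensor diagonal = √(24.89² + 18.66²) = √967.7077 ≈ 31.1080 mm.
Diagonal AOV on the new format = 2·arctan(31.1080 / (2 × 94.5642)) = 2·arctan(0.16448) ≈ 18.6809°.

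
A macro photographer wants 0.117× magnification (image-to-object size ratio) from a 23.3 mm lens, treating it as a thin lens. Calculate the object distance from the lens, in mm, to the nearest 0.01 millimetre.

222.45 mm

With m = dᵢ/dₒ and 1/f = 1/dₒ + 1/dᵢ, substituting dᵢ = m·dₒ gives 1/f = (1 + 1/m)/dₒ, hence dₒ = f·(1 + 1/m).
dₒ = 23.3 × (1 + 1/0.117) = 23.3 × 9.54701 ≈ 222.445 mm.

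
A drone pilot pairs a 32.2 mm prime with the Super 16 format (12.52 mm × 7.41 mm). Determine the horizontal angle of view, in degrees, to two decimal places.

22.00°

Angle of view α = 2·arctan(w/2f) with w = 12.52 mm and f = 32.2 mm.
w/2f = 0.19441; arctan(0.19441) ≈ 11.0016°, so α ≈ 22.0033°.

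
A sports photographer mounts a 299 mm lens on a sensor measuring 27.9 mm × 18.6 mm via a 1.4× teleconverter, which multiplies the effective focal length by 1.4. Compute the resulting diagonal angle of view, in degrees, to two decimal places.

4.59°

Effective focal length f = 299 × 1.4 = 418.6 mm.
Sensor diagonal = √(27.9² + 18.6²) = √1124.3700 ≈ 33.5316 mm.
α = 2·arctan(33.532 / (2 × 418.6)) = 2·arctan(0.04005) ≈ 4.5872°.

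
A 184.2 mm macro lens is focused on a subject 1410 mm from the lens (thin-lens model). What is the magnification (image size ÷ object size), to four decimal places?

0.1503×

Thin lens: 1/f = 1/dₒ + 1/dᵢ → 1/dᵢ = 1/184.2 − 1/1410 = 0.0047197 mm⁻¹, so dᵢ ≈ 211.8796 mm.
Magnification m = dᵢ/dₒ = 211.8796/1410 ≈ 0.15027.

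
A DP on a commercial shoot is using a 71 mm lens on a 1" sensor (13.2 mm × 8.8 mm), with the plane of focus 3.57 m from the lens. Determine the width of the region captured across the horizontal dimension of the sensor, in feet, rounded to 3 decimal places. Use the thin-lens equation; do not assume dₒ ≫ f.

2.134 ft

dₒ: 3.57 m = 3570 mm.
Similar triangles through the lens centre give W/dₒ = w/dᵢ; with 1/f = 1/dₒ + 1/dᵢ this gives W = w·(dₒ − f)/f.
W = 13.2 mm × (3570 − 71) / 71 = 13.2 × 49.2817 ≈ 650.518 mm = 650.518/304.8 ft = 2.13425 ft.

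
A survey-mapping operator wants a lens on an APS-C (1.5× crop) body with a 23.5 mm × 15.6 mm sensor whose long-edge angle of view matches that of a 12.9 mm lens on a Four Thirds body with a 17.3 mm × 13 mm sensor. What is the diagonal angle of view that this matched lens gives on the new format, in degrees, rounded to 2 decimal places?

Equal long-edge AOV ⇒ f₂ = f₁ · 23.5/17.3 = 12.9 × 1.35838 ≈ 17.5231 mm.
Sensor diagonal = √(23.5² + 15.6²) = √795.6100 ≈ 28.2066 mm.
Diagonal AOV on the new format = 2·arctan(28.2066 / (2 × 17.5231)) = 2·arctan(0.80484) ≈ 77.6569°.

77.66°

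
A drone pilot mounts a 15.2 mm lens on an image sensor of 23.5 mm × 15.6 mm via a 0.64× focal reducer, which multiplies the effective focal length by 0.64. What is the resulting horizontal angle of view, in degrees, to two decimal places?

100.76°

Effective focal length f = 15.2 × 0.64 = 9.728 mm.
α = 2·arctan(23.5 / (2 × 9.728)) = 2·arctan(1.20785) ≈ 100.7563°.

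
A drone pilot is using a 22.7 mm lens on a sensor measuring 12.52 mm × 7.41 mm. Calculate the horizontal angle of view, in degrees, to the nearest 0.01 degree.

Angle of view α = 2·arctan(w/2f) with w = 12.52 mm and f = 22.7 mm.
w/2f = 0.27577; arctan(0.27577) ≈ 15.4173°, so α ≈ 30.8346°.

30.83°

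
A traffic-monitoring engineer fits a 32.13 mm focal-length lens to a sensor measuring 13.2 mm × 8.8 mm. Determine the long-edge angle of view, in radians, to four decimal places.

Angle of view α = 2·arctan(w/2f) with w = 13.2 mm and f = 32.13 mm.
w/2f = 0.20542; arctan(0.20542) ≈ 0.2026 rad, so α ≈ 0.4052 rad.

0.4052 rad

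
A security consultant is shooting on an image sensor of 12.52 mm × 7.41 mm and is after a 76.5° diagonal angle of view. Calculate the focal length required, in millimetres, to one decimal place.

Sensor diagonal = √(12.52² + 7.41²) = √211.6585 ≈ 14.5485 mm.
From α = 2·arctan(d/2f) we get f = d / (2·tan(α/2)).
With d = 14.5485 mm and α/2 = 38.25°, tan(α/2) ≈ 0.78834, so f ≈ 14.5485 / 1.57667 ≈ 9.2273 mm.

9.2 mm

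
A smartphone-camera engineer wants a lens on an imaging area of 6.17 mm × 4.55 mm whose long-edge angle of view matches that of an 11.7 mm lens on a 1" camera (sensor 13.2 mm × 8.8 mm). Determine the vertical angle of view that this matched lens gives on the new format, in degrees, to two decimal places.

45.17°

Equal long-edge AOV ⇒ f₂ = f₁ · 6.17/13.2 = 11.7 × 0.46742 ≈ 5.4689 mm.
Vertical AOV on the new format = 2·arctan(4.55 / (2 × 5.4689)) = 2·arctan(0.41599) ≈ 45.1738°.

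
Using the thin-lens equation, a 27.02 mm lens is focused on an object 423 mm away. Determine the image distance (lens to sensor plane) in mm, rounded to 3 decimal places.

28.864 mm

1/dᵢ = 1/f − 1/dₒ = 1/27.02 − 1/423 = 0.0346456 mm⁻¹.
dᵢ = 1/0.0346456 ≈ 28.8637 mm.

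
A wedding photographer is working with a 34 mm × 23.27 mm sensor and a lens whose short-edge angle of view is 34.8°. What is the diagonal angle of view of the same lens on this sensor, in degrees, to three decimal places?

58.048°

From the short-edge AOV: f = 23.27 / (2·tan(17.4°)) = 23.27 / 0.62676 ≈ 37.1273 mm.
Sensor diagonal = √(34² + 23.27²) = √1697.4929 ≈ 41.2006 mm.
Diagonal AOV = 2·arctan(41.2006 / (2 × 37.1273)) = 2·arctan(0.55486) ≈ 58.0479°.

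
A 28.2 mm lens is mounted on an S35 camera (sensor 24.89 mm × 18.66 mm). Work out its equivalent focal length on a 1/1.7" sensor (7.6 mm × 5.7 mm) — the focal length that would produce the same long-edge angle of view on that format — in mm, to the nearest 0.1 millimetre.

8.6 mm

Equal angle of view means equal width/f ratio, so f₂ = f₁ · (width₂/width₁) = 28.2 × 7.6/24.89.
f₂ = 28.2 × 0.30534 ≈ 8.611 mm.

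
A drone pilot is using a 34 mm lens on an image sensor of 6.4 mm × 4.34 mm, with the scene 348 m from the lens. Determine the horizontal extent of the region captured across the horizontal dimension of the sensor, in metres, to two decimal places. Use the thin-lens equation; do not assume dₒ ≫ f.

65.50 m

dₒ: 348 m = 348000 mm.
Similar triangles through the lens centre give W/dₒ = w/dᵢ; with 1/f = 1/dₒ + 1/dᵢ this gives W = w·(dₒ − f)/f.
W = 6.4 mm × (348000 − 34) / 34 = 6.4 × 10234.2941 ≈ 65499.482 mm = 65.4995 m.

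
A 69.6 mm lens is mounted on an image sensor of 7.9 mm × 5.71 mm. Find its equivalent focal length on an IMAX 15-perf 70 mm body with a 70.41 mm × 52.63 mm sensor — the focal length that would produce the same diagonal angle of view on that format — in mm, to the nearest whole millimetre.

Sensor diagonal = √(7.9² + 5.71²) = √95.0141 ≈ 9.7475 mm.
Sensor diagonal = √(70.41² + 52.63²) = √7727.4850 ≈ 87.9061 mm.
Equal angle of view means equal diagonal/f ratio, so f₂ = f₁ · (diagonal₂/diagonal₁) = 69.6 × 87.9061/9.7475.
f₂ = 69.6 × 9.01831 ≈ 627.674 mm.

628 mm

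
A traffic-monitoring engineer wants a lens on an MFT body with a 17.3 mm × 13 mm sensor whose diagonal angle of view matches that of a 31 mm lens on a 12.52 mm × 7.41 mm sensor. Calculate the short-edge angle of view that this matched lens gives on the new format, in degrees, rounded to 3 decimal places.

Sensor diagonal = √(12.52² + 7.41²) = √211.6585 ≈ 14.5485 mm.
Sensor diagonal = √(17.3² + 13²) = √468.2900 ≈ 21.6400 mm.
Equal diagonal AOV ⇒ f₂ = f₁ · 21.6400/14.5485 = 31 × 1.48744 ≈ 46.1107 mm.
Short-edge AOV on the new format = 2·arctan(13 / (2 × 46.1107)) = 2·arctan(0.14097) ≈ 16.0477°.

16.048°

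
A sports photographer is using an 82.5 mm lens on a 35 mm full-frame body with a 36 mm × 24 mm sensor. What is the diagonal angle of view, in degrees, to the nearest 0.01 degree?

29.39°

Sensor diagonal = √(36² + 24²) = √1872.0000 ≈ 43.2666 mm.
Angle of view α = 2·arctan(d/2f) with d = 43.2666 mm and f = 82.5 mm.
d/2f = 0.26222; arctan(0.26222) ≈ 14.6934°, so α ≈ 29.3868°.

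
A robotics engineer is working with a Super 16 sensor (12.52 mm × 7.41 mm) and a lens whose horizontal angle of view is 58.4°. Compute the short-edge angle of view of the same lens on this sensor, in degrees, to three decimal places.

36.606°

From the horizontal AOV: f = 12.52 / (2·tan(29.2°)) = 12.52 / 1.11776 ≈ 11.2010 mm.
Short-edge AOV = 2·arctan(7.41 / (2 × 11.2010)) = 2·arctan(0.33078) ≈ 36.6059°.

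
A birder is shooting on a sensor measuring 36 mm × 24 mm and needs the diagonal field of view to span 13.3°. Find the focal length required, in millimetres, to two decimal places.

185.55 mm

Sensor diagonal = √(36² + 24²) = √1872.0000 ≈ 43.2666 mm.
From α = 2·arctan(d/2f) we get f = d / (2·tan(α/2)).
With d = 43.2666 mm and α/2 = 6.65°, tan(α/2) ≈ 0.11659, so f ≈ 43.2666 / 0.23318 ≈ 185.5529 mm.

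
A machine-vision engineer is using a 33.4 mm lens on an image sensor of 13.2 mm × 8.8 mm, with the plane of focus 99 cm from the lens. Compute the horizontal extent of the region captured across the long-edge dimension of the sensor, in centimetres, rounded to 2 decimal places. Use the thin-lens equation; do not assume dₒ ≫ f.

dₒ: 99 cm = 990 mm.
Similar triangles through the lens centre give W/dₒ = w/dᵢ; with 1/f = 1/dₒ + 1/dᵢ this gives W = w·(dₒ − f)/f.
W = 13.2 mm × (990 − 33.4) / 33.4 = 13.2 × 28.6407 ≈ 378.057 mm = 37.8057 cm.

37.81 cm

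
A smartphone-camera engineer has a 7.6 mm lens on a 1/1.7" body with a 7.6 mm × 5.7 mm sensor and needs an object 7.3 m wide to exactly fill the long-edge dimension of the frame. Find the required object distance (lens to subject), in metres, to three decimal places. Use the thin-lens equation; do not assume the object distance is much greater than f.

W: 7.3 m = 7300 mm.
Magnification m = w/W = dᵢ/dₒ; combined with 1/f = 1/dₒ + 1/dᵢ this gives dₒ = f·(1 + W/w).
dₒ = 7.6 mm × (1 + 7300/7.6) = 7.6 × 961.5263 ≈ 7307.600 mm = 7.3076 m.

7.308 m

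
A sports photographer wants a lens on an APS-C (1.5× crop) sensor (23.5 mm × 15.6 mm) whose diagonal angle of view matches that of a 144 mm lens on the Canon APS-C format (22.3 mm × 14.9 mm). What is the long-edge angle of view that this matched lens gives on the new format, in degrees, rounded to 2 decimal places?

Sensor diagonal = √(22.3² + 14.9²) = √719.3000 ≈ 26.8198 mm.
Sensor diagonal = √(23.5² + 15.6²) = √795.6100 ≈ 28.2066 mm.
Equal diagonal AOV ⇒ f₂ = f₁ · 28.2066/26.8198 = 144 × 1.05171 ≈ 151.4459 mm.
Long-edge AOV on the new format = 2·arctan(23.5 / (2 × 151.4459)) = 2·arctan(0.07759) ≈ 8.8729°.

8.87°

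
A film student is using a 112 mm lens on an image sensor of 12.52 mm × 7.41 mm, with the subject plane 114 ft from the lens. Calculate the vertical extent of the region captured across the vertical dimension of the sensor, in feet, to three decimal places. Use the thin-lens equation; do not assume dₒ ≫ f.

dₒ: 114 ft × 304.8 mm/ft = 34747.20 mm.
Similar triangles through the lens centre give W/dₒ = h/dᵢ; with 1/f = 1/dₒ + 1/dᵢ this gives W = h·(dₒ − f)/f.
W = 7.41 mm × (34747.2 − 112) / 112 = 7.41 × 309.2428 ≈ 2291.489 mm = 2291.489/304.8 ft = 7.51801 ft.

7.518 ft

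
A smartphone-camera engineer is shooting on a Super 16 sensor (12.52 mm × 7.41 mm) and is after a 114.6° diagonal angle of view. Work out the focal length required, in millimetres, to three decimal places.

4.670 mm

Sensor diagonal = √(12.52² + 7.41²) = √211.6585 ≈ 14.5485 mm.
From α = 2·arctan(d/2f) we get f = d / (2·tan(α/2)).
With d = 14.5485 mm and α/2 = 57.3°, tan(α/2) ≈ 1.55766, so f ≈ 14.5485 / 3.11532 ≈ 4.6700 mm.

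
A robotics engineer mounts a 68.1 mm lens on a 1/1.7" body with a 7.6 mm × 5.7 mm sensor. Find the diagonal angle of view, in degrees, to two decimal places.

Sensor diagonal = √(7.6² + 5.7²) = √90.2500 ≈ 9.5000 mm.
Angle of view α = 2·arctan(d/2f) with d = 9.5000 mm and f = 68.1 mm.
d/2f = 0.06975; arctan(0.06975) ≈ 3.9899°, so α ≈ 7.9799°.

7.98°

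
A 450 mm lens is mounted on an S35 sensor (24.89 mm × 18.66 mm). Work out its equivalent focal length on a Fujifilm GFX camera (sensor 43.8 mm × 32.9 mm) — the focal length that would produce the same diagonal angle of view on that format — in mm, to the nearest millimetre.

792 mm

Sensor diagonal = √(24.89² + 18.66²) = √967.7077 ≈ 31.1080 mm.
Sensor diagonal = √(43.8² + 32.9²) = √3000.8500 ≈ 54.7800 mm.
Equal angle of view means equal diagonal/f ratio, so f₂ = f₁ · (diagonal₂/diagonal₁) = 450 × 54.7800/31.1080.
f₂ = 450 × 1.76096 ≈ 792.433 mm.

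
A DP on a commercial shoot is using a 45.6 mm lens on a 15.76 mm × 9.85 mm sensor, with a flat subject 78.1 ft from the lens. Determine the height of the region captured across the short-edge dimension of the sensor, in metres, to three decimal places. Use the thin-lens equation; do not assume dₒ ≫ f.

5.132 m

dₒ: 78.1 ft × 304.8 mm/ft = 23804.88 mm.
Similar triangles through the lens centre give W/dₒ = h/dᵢ; with 1/f = 1/dₒ + 1/dᵢ this gives W = h·(dₒ − f)/f.
W = 9.85 mm × (23804.9 − 45.6) / 45.6 = 9.85 × 521.0368 ≈ 5132.213 mm = 5.13221 m.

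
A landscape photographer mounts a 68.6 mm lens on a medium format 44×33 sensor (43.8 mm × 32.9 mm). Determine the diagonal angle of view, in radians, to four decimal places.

Sensor diagonal = √(43.8² + 32.9²) = √3000.8500 ≈ 54.7800 mm.
Angle of view α = 2·arctan(d/2f) with d = 54.7800 mm and f = 68.6 mm.
d/2f = 0.39927; arctan(0.39927) ≈ 0.3799 rad, so α ≈ 0.7598 rad.

0.7598 rad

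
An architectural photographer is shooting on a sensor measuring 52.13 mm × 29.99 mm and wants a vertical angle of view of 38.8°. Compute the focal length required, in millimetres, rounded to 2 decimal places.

42.58 mm

From α = 2·arctan(h/2f) we get f = h / (2·tan(α/2)).
With h = 29.99 mm and α/2 = 19.4°, tan(α/2) ≈ 0.35216, so f ≈ 29.99 / 0.70431 ≈ 42.5806 mm.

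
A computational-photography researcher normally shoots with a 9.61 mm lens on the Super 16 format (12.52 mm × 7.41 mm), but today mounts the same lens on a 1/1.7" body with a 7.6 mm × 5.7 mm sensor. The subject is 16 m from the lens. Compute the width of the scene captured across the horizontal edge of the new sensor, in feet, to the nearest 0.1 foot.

41.5 ft

The focal length stays 9.61 mm; the relevant sensor dimension is now w = 7.6 mm. Object distance dₒ = 16 m = 16000 mm.
Thin-lens field width W = w·(dₒ − f)/f = 7.6 × (16000 − 9.61)/9.61 ≈ 12645.886 mm = 12645.886/304.8 ft = 41.4891 ft.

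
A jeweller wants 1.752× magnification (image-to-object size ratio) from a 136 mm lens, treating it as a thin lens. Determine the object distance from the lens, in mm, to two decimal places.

With m = dᵢ/dₒ and 1/f = 1/dₒ + 1/dᵢ, substituting dᵢ = m·dₒ gives 1/f = (1 + 1/m)/dₒ, hence dₒ = f·(1 + 1/m).
dₒ = 136 × (1 + 1/1.752) = 136 × 1.57078 ≈ 213.626 mm.

213.63 mm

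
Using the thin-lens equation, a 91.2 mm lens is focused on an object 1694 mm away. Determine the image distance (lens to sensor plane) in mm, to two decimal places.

1/dᵢ = 1/f − 1/dₒ = 1/91.2 − 1/1694 = 0.0103746 mm⁻¹.
dᵢ = 1/0.0103746 ≈ 96.3893 mm.

96.39 mm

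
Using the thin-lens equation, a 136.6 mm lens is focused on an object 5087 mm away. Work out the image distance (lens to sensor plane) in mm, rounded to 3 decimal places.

140.369 mm

1/dᵢ = 1/f − 1/dₒ = 1/136.6 − 1/5087 = 0.0071241 mm⁻¹.
dᵢ = 1/0.0071241 ≈ 140.3693 mm.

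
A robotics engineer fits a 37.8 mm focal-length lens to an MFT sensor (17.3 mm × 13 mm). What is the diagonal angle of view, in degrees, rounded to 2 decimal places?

31.95°

Sensor diagonal = √(17.3² + 13²) = √468.2900 ≈ 21.6400 mm.
Angle of view α = 2·arctan(d/2f) with d = 21.6400 mm and f = 37.8 mm.
d/2f = 0.28624; arctan(0.28624) ≈ 15.9734°, so α ≈ 31.9469°.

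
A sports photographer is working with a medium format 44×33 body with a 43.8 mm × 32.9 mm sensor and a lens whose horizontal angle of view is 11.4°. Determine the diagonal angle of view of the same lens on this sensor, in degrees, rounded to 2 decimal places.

14.23°

From the horizontal AOV: f = 43.8 / (2·tan(5.7°)) = 43.8 / 0.19963 ≈ 219.4097 mm.
Sensor diagonal = √(43.8² + 32.9²) = √3000.8500 ≈ 54.7800 mm.
Diagonal AOV = 2·arctan(54.7800 / (2 × 219.4097)) = 2·arctan(0.12483) ≈ 14.2314°.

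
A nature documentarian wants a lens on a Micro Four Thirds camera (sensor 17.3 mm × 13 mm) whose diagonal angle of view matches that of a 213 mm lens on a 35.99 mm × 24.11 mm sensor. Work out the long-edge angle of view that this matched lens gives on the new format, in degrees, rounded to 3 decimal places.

Sensor diagonal = √(35.99² + 24.11²) = √1876.5722 ≈ 43.3194 mm.
Sensor diagonal = √(17.3² + 13²) = √468.2900 ≈ 21.6400 mm.
Equal diagonal AOV ⇒ f₂ = f₁ · 21.6400/43.3194 = 213 × 0.49955 ≈ 106.4031 mm.
Long-edge AOV on the new format = 2·arctan(17.3 / (2 × 106.4031)) = 2·arctan(0.08129) ≈ 9.2952°.

9.295°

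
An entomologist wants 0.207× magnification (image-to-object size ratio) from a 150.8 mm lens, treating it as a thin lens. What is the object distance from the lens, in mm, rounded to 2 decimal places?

With m = dᵢ/dₒ and 1/f = 1/dₒ + 1/dᵢ, substituting dᵢ = m·dₒ gives 1/f = (1 + 1/m)/dₒ, hence dₒ = f·(1 + 1/m).
dₒ = 150.8 × (1 + 1/0.207) = 150.8 × 5.83092 ≈ 879.302 mm.

879.30 mm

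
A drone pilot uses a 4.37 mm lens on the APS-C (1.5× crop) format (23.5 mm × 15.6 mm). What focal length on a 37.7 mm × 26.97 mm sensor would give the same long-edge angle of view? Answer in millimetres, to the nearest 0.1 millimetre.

7.0 mm

Equal angle of view means equal width/f ratio, so f₂ = f₁ · (width₂/width₁) = 4.37 × 37.7/23.5.
f₂ = 4.37 × 1.60426 ≈ 7.011 mm.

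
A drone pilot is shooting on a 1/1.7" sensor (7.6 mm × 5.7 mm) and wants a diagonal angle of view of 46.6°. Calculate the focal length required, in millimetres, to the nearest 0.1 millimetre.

11.0 mm

Sensor diagonal = √(7.6² + 5.7²) = √90.2500 ≈ 9.5000 mm.
From α = 2·arctan(d/2f) we get f = d / (2·tan(α/2)).
With d = 9.5000 mm and α/2 = 23.3°, tan(α/2) ≈ 0.43067, so f ≈ 9.5000 / 0.86134 ≈ 11.0294 mm.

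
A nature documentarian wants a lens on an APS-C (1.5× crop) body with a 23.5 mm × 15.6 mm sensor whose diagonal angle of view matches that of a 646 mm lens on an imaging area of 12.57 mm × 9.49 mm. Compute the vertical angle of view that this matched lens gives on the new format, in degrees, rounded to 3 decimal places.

0.773°

Sensor diagonal = √(12.57² + 9.49²) = √248.0650 ≈ 15.7501 mm.
Sensor diagonal = √(23.5² + 15.6²) = √795.6100 ≈ 28.2066 mm.
Equal diagonal AOV ⇒ f₂ = f₁ · 28.2066/15.7501 = 646 × 1.79088 ≈ 1156.9108 mm.
Vertical AOV on the new format = 2·arctan(15.6 / (2 × 1156.9108)) = 2·arctan(0.00674) ≈ 0.7726°.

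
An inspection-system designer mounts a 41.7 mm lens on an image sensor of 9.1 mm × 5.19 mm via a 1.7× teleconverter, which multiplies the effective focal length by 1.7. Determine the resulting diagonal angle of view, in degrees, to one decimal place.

8.5°

Effective focal length f = 41.7 × 1.7 = 70.89 mm.
Sensor diagonal = √(9.1² + 5.19²) = √109.7461 ≈ 10.4760 mm.
α = 2·arctan(10.476 / (2 × 70.89)) = 2·arctan(0.07389) ≈ 8.4517°.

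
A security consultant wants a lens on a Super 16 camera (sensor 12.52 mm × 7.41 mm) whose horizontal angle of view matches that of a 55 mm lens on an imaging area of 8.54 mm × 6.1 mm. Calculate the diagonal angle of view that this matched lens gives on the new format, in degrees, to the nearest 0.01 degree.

10.31°

Equal horizontal AOV ⇒ f₂ = f₁ · 12.52/8.54 = 55 × 1.46604 ≈ 80.6323 mm.
Sensor diagonal = √(12.52² + 7.41²) = √211.6585 ≈ 14.5485 mm.
Diagonal AOV on the new format = 2·arctan(14.5485 / (2 × 80.6323)) = 2·arctan(0.09021) ≈ 10.3100°.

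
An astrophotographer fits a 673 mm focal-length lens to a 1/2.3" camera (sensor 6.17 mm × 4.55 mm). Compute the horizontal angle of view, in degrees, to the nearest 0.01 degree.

Angle of view α = 2·arctan(w/2f) with w = 6.17 mm and f = 673 mm.
w/2f = 0.00458; arctan(0.00458) ≈ 0.2626°, so α ≈ 0.5253°.

0.53°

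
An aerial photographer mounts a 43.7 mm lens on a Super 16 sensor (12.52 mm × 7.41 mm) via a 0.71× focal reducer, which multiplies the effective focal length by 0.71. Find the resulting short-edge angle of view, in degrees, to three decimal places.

13.619°

Effective focal length f = 43.7 × 0.71 = 31.027 mm.
α = 2·arctan(7.41 / (2 × 31.027)) = 2·arctan(0.11941) ≈ 13.6191°.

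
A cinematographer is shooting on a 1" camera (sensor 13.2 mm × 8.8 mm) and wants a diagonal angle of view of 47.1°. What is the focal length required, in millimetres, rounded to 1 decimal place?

Sensor diagonal = √(13.2² + 8.8²) = √251.6800 ≈ 15.8644 mm.
From α = 2·arctan(d/2f) we get f = d / (2·tan(α/2)).
With d = 15.8644 mm and α/2 = 23.55°, tan(α/2) ≈ 0.43585, so f ≈ 15.8644 / 0.87170 ≈ 18.1994 mm.

18.2 mm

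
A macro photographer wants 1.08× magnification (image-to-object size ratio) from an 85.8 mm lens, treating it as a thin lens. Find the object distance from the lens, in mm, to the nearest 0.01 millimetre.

With m = dᵢ/dₒ and 1/f = 1/dₒ + 1/dᵢ, substituting dᵢ = m·dₒ gives 1/f = (1 + 1/m)/dₒ, hence dₒ = f·(1 + 1/m).
dₒ = 85.8 × (1 + 1/1.08) = 85.8 × 1.92593 ≈ 165.244 mm.

165.24 mm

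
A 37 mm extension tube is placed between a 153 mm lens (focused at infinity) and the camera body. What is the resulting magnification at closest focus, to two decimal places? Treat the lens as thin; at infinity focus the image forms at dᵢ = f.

The tube moves the image plane from f to f + e, so dᵢ = 153 + 37 = 190 mm. Focus is achieved when 1/f = 1/dₒ + 1/dᵢ, giving dₒ = 1/(1/f − 1/(f+e)).
Magnification m = dᵢ/dₒ = (f+e)·(1/f − 1/(f+e)) = e/f = 37/153 ≈ 0.2418.

0.24×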